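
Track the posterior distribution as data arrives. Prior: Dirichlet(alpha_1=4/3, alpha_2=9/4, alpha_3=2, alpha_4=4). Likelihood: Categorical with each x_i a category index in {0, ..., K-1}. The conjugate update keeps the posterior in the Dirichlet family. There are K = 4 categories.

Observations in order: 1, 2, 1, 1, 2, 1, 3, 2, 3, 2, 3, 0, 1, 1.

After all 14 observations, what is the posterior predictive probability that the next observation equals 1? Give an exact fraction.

99/283

obs 1: x=1 → posterior Dirichlet(4/3, 13/4, 2, 4)
obs 2: x=2 → posterior Dirichlet(4/3, 13/4, 3, 4)
obs 3: x=1 → posterior Dirichlet(4/3, 17/4, 3, 4)
obs 4: x=1 → posterior Dirichlet(4/3, 21/4, 3, 4)
obs 5: x=2 → posterior Dirichlet(4/3, 21/4, 4, 4)
obs 6: x=1 → posterior Dirichlet(4/3, 25/4, 4, 4)
obs 7: x=3 → posterior Dirichlet(4/3, 25/4, 4, 5)
obs 8: x=2 → posterior Dirichlet(4/3, 25/4, 5, 5)
obs 9: x=3 → posterior Dirichlet(4/3, 25/4, 5, 6)
obs 10: x=2 → posterior Dirichlet(4/3, 25/4, 6, 6)
obs 11: x=3 → posterior Dirichlet(4/3, 25/4, 6, 7)
obs 12: x=0 → posterior Dirichlet(7/3, 25/4, 6, 7)
obs 13: x=1 → posterior Dirichlet(7/3, 29/4, 6, 7)
obs 14: x=1 → posterior Dirichlet(7/3, 33/4, 6, 7)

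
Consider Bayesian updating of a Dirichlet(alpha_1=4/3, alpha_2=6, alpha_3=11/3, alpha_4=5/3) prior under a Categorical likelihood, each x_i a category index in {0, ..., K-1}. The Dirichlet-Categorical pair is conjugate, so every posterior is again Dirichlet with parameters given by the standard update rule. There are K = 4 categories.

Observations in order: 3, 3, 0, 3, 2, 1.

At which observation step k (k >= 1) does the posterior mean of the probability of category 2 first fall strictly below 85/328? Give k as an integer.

k = 2

obs 1: x=3 → posterior Dirichlet(4/3, 6, 11/3, 8/3)
obs 2: x=3 → posterior Dirichlet(4/3, 6, 11/3, 11/3)
obs 3: x=0 → posterior Dirichlet(7/3, 6, 11/3, 11/3)
obs 4: x=3 → posterior Dirichlet(7/3, 6, 11/3, 14/3)
obs 5: x=2 → posterior Dirichlet(7/3, 6, 14/3, 14/3)
obs 6: x=1 → posterior Dirichlet(7/3, 7, 14/3, 14/3)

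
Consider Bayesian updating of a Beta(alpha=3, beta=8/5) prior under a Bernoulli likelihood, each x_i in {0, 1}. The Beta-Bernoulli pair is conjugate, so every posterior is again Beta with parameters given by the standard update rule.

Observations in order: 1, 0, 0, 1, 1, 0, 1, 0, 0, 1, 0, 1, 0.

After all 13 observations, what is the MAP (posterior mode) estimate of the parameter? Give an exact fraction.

obs 1: x=1 → posterior Beta(4, 8/5)
obs 2: x=0 → posterior Beta(4, 13/5)
obs 3: x=0 → posterior Beta(4, 18/5)
obs 4: x=1 → posterior Beta(5, 18/5)
obs 5: x=1 → posterior Beta(6, 18/5)
obs 6: x=0 → posterior Beta(6, 23/5)
obs 7: x=1 → posterior Beta(7, 23/5)
obs 8: x=0 → posterior Beta(7, 28/5)
obs 9: x=0 → posterior Beta(7, 33/5)
obs 10: x=1 → posterior Beta(8, 33/5)
obs 11: x=0 → posterior Beta(8, 38/5)
obs 12: x=1 → posterior Beta(9, 38/5)
obs 13: x=0 → posterior Beta(9, 43/5)

20/39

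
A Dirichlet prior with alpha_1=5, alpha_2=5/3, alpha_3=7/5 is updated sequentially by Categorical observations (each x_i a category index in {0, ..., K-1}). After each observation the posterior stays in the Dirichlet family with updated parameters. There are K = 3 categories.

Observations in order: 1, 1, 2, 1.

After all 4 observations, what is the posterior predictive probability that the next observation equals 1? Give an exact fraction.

70/181

obs 1: x=1 → posterior Dirichlet(5, 8/3, 7/5)
obs 2: x=1 → posterior Dirichlet(5, 11/3, 7/5)
obs 3: x=2 → posterior Dirichlet(5, 11/3, 12/5)
obs 4: x=1 → posterior Dirichlet(5, 14/3, 12/5)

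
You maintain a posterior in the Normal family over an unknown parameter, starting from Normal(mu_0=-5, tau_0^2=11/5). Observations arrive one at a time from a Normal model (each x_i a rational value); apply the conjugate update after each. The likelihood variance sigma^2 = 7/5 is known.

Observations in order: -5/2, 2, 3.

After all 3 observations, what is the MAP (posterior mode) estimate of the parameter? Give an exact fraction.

obs 1: x=-5/2 → posterior Normal(-125/36, 77/90)
obs 2: x=2 → posterior Normal(-81/58, 77/145)
obs 3: x=3 → posterior Normal(-3/16, 77/200)

-3/16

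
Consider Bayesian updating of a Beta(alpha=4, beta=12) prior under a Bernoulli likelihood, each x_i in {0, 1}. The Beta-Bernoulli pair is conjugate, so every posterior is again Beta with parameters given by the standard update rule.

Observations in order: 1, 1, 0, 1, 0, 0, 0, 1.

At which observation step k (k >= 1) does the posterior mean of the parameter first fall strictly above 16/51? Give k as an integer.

k = 2

obs 1: x=1 → posterior Beta(5, 12)
obs 2: x=1 → posterior Beta(6, 12)
obs 3: x=0 → posterior Beta(6, 13)
obs 4: x=1 → posterior Beta(7, 13)
obs 5: x=0 → posterior Beta(7, 14)
obs 6: x=0 → posterior Beta(7, 15)
obs 7: x=0 → posterior Beta(7, 16)
obs 8: x=1 → posterior Beta(8, 16)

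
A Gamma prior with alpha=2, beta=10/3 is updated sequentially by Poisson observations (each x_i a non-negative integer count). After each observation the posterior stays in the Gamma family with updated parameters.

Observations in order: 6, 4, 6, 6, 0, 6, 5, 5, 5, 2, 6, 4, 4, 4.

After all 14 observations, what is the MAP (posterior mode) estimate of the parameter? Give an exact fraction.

48/13

obs 1: x=6 → posterior Gamma(8, 13/3)
obs 2: x=4 → posterior Gamma(12, 16/3)
obs 3: x=6 → posterior Gamma(18, 19/3)
obs 4: x=6 → posterior Gamma(24, 22/3)
obs 5: x=0 → posterior Gamma(24, 25/3)
obs 6: x=6 → posterior Gamma(30, 28/3)
obs 7: x=5 → posterior Gamma(35, 31/3)
obs 8: x=5 → posterior Gamma(40, 34/3)
obs 9: x=5 → posterior Gamma(45, 37/3)
obs 10: x=2 → posterior Gamma(47, 40/3)
obs 11: x=6 → posterior Gamma(53, 43/3)
obs 12: x=4 → posterior Gamma(57, 46/3)
obs 13: x=4 → posterior Gamma(61, 49/3)
obs 14: x=4 → posterior Gamma(65, 52/3)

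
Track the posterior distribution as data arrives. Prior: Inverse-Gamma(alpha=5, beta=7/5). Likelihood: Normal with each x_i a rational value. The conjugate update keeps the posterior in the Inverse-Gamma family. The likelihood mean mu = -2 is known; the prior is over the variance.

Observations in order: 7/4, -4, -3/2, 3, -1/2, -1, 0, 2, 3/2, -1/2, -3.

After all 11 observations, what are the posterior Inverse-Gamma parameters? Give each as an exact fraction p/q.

alpha=21/2, beta=6789/160

obs 1: x=7/4 → posterior Inverse-Gamma(11/2, 1349/160)
obs 2: x=-4 → posterior Inverse-Gamma(6, 1669/160)
obs 3: x=-3/2 → posterior Inverse-Gamma(13/2, 1689/160)
obs 4: x=3 → posterior Inverse-Gamma(7, 3689/160)
obs 5: x=-1/2 → posterior Inverse-Gamma(15/2, 3869/160)
obs 6: x=-1 → posterior Inverse-Gamma(8, 3949/160)
obs 7: x=0 → posterior Inverse-Gamma(17/2, 4269/160)
obs 8: x=2 → posterior Inverse-Gamma(9, 5549/160)
obs 9: x=3/2 → posterior Inverse-Gamma(19/2, 6529/160)
obs 10: x=-1/2 → posterior Inverse-Gamma(10, 6709/160)
obs 11: x=-3 → posterior Inverse-Gamma(21/2, 6789/160)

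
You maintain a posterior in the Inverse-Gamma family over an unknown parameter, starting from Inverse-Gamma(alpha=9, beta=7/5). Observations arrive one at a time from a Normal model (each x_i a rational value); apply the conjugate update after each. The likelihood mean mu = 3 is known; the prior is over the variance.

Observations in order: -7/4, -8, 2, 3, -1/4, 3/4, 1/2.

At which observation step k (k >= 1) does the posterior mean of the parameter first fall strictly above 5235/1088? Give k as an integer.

k = 2

obs 1: x=-7/4 → posterior Inverse-Gamma(19/2, 2029/160)
obs 2: x=-8 → posterior Inverse-Gamma(10, 11709/160)
obs 3: x=2 → posterior Inverse-Gamma(21/2, 11789/160)
obs 4: x=3 → posterior Inverse-Gamma(11, 11789/160)
obs 5: x=-1/4 → posterior Inverse-Gamma(23/2, 6317/80)
obs 6: x=3/4 → posterior Inverse-Gamma(12, 13039/160)
obs 7: x=1/2 → posterior Inverse-Gamma(25/2, 13539/160)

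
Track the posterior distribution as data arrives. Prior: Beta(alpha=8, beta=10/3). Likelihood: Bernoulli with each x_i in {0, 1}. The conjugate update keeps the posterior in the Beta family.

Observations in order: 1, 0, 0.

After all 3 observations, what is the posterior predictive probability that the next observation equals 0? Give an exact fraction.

obs 1: x=1 → posterior Beta(9, 10/3)
obs 2: x=0 → posterior Beta(9, 13/3)
obs 3: x=0 → posterior Beta(9, 16/3)

16/43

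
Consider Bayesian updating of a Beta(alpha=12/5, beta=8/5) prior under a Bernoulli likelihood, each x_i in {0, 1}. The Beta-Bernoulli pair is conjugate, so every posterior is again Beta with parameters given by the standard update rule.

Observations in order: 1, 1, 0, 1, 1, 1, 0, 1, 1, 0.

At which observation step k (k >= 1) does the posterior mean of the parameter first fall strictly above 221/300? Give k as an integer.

obs 1: x=1 → posterior Beta(17/5, 8/5)
obs 2: x=1 → posterior Beta(22/5, 8/5)
obs 3: x=0 → posterior Beta(22/5, 13/5)
obs 4: x=1 → posterior Beta(27/5, 13/5)
obs 5: x=1 → posterior Beta(32/5, 13/5)
obs 6: x=1 → posterior Beta(37/5, 13/5)
obs 7: x=0 → posterior Beta(37/5, 18/5)
obs 8: x=1 → posterior Beta(42/5, 18/5)
obs 9: x=1 → posterior Beta(47/5, 18/5)
obs 10: x=0 → posterior Beta(47/5, 23/5)

k = 6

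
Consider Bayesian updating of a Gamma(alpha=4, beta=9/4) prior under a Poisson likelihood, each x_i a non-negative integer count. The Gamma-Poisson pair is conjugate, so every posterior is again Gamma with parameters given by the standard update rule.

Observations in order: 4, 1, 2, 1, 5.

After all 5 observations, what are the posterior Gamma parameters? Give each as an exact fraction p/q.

obs 1: x=4 → posterior Gamma(8, 13/4)
obs 2: x=1 → posterior Gamma(9, 17/4)
obs 3: x=2 → posterior Gamma(11, 21/4)
obs 4: x=1 → posterior Gamma(12, 25/4)
obs 5: x=5 → posterior Gamma(17, 29/4)

alpha=17, beta=29/4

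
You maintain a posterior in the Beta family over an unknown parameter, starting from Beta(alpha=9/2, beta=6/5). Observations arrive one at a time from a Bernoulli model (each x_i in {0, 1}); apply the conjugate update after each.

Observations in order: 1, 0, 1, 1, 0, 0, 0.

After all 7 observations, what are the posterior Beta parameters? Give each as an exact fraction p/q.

alpha=15/2, beta=26/5

obs 1: x=1 → posterior Beta(11/2, 6/5)
obs 2: x=0 → posterior Beta(11/2, 11/5)
obs 3: x=1 → posterior Beta(13/2, 11/5)
obs 4: x=1 → posterior Beta(15/2, 11/5)
obs 5: x=0 → posterior Beta(15/2, 16/5)
obs 6: x=0 → posterior Beta(15/2, 21/5)
obs 7: x=0 → posterior Beta(15/2, 26/5)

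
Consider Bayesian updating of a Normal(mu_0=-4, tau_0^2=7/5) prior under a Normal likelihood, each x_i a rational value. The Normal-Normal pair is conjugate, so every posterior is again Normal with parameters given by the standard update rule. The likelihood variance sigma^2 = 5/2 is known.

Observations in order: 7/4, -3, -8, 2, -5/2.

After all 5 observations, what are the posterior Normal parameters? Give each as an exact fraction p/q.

mu_0=-473/190, tau_0^2=7/19

obs 1: x=7/4 → posterior Normal(-151/78, 35/39)
obs 2: x=-3 → posterior Normal(-235/106, 35/53)
obs 3: x=-8 → posterior Normal(-459/134, 35/67)
obs 4: x=2 → posterior Normal(-403/162, 35/81)
obs 5: x=-5/2 → posterior Normal(-473/190, 7/19)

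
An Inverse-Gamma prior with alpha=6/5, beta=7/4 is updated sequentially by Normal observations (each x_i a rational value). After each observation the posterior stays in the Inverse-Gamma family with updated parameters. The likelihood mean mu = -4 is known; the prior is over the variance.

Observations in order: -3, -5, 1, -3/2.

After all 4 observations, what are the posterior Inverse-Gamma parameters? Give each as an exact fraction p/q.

obs 1: x=-3 → posterior Inverse-Gamma(17/10, 9/4)
obs 2: x=-5 → posterior Inverse-Gamma(11/5, 11/4)
obs 3: x=1 → posterior Inverse-Gamma(27/10, 61/4)
obs 4: x=-3/2 → posterior Inverse-Gamma(16/5, 147/8)

alpha=16/5, beta=147/8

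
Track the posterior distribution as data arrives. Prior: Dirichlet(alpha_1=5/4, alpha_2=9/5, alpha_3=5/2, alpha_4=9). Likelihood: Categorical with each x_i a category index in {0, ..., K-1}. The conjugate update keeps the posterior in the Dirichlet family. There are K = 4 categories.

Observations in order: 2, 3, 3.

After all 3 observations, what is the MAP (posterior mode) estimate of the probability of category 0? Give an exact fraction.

obs 1: x=2 → posterior Dirichlet(5/4, 9/5, 7/2, 9)
obs 2: x=3 → posterior Dirichlet(5/4, 9/5, 7/2, 10)
obs 3: x=3 → posterior Dirichlet(5/4, 9/5, 7/2, 11)

5/271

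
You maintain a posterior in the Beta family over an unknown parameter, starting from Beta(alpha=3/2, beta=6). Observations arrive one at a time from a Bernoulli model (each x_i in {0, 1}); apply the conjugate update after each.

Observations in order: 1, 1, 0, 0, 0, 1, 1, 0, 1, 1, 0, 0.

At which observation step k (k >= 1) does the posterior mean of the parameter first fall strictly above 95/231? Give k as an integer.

k = 10

obs 1: x=1 → posterior Beta(5/2, 6)
obs 2: x=1 → posterior Beta(7/2, 6)
obs 3: x=0 → posterior Beta(7/2, 7)
obs 4: x=0 → posterior Beta(7/2, 8)
obs 5: x=0 → posterior Beta(7/2, 9)
obs 6: x=1 → posterior Beta(9/2, 9)
obs 7: x=1 → posterior Beta(11/2, 9)
obs 8: x=0 → posterior Beta(11/2, 10)
obs 9: x=1 → posterior Beta(13/2, 10)
obs 10: x=1 → posterior Beta(15/2, 10)
obs 11: x=0 → posterior Beta(15/2, 11)
obs 12: x=0 → posterior Beta(15/2, 12)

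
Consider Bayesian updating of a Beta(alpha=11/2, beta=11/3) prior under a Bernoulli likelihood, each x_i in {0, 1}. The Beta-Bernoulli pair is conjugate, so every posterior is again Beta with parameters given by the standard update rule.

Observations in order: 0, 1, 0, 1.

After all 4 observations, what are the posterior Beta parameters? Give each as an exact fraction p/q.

obs 1: x=0 → posterior Beta(11/2, 14/3)
obs 2: x=1 → posterior Beta(13/2, 14/3)
obs 3: x=0 → posterior Beta(13/2, 17/3)
obs 4: x=1 → posterior Beta(15/2, 17/3)

alpha=15/2, beta=17/3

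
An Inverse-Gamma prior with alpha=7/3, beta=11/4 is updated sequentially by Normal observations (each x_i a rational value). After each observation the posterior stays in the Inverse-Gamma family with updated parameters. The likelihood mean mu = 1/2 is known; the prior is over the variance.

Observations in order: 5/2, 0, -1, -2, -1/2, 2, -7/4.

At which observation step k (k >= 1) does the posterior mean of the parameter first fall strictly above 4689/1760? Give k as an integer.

obs 1: x=5/2 → posterior Inverse-Gamma(17/6, 19/4)
obs 2: x=0 → posterior Inverse-Gamma(10/3, 39/8)
obs 3: x=-1 → posterior Inverse-Gamma(23/6, 6)
obs 4: x=-2 → posterior Inverse-Gamma(13/3, 73/8)
obs 5: x=-1/2 → posterior Inverse-Gamma(29/6, 77/8)
obs 6: x=2 → posterior Inverse-Gamma(16/3, 43/4)
obs 7: x=-7/4 → posterior Inverse-Gamma(35/6, 425/32)

k = 4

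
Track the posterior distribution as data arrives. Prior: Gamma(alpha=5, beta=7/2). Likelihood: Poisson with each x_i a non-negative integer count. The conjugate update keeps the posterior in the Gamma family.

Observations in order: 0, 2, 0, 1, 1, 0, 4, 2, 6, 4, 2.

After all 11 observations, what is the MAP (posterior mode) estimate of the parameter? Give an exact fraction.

52/29

obs 1: x=0 → posterior Gamma(5, 9/2)
obs 2: x=2 → posterior Gamma(7, 11/2)
obs 3: x=0 → posterior Gamma(7, 13/2)
obs 4: x=1 → posterior Gamma(8, 15/2)
obs 5: x=1 → posterior Gamma(9, 17/2)
obs 6: x=0 → posterior Gamma(9, 19/2)
obs 7: x=4 → posterior Gamma(13, 21/2)
obs 8: x=2 → posterior Gamma(15, 23/2)
obs 9: x=6 → posterior Gamma(21, 25/2)
obs 10: x=4 → posterior Gamma(25, 27/2)
obs 11: x=2 → posterior Gamma(27, 29/2)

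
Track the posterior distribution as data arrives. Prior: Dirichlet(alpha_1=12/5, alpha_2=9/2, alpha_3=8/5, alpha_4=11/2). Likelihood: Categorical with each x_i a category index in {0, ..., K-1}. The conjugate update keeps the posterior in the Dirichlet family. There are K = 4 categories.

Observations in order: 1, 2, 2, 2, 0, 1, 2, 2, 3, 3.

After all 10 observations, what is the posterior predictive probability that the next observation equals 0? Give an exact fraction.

obs 1: x=1 → posterior Dirichlet(12/5, 11/2, 8/5, 11/2)
obs 2: x=2 → posterior Dirichlet(12/5, 11/2, 13/5, 11/2)
obs 3: x=2 → posterior Dirichlet(12/5, 11/2, 18/5, 11/2)
obs 4: x=2 → posterior Dirichlet(12/5, 11/2, 23/5, 11/2)
obs 5: x=0 → posterior Dirichlet(17/5, 11/2, 23/5, 11/2)
obs 6: x=1 → posterior Dirichlet(17/5, 13/2, 23/5, 11/2)
obs 7: x=2 → posterior Dirichlet(17/5, 13/2, 28/5, 11/2)
obs 8: x=2 → posterior Dirichlet(17/5, 13/2, 33/5, 11/2)
obs 9: x=3 → posterior Dirichlet(17/5, 13/2, 33/5, 13/2)
obs 10: x=3 → posterior Dirichlet(17/5, 13/2, 33/5, 15/2)

17/120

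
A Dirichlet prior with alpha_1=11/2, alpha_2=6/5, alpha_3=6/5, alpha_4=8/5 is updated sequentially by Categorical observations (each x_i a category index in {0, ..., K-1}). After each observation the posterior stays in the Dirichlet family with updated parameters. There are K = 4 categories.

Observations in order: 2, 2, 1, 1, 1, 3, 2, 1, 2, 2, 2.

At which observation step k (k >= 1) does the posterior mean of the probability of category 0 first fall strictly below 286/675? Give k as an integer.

obs 1: x=2 → posterior Dirichlet(11/2, 6/5, 11/5, 8/5)
obs 2: x=2 → posterior Dirichlet(11/2, 6/5, 16/5, 8/5)
obs 3: x=1 → posterior Dirichlet(11/2, 11/5, 16/5, 8/5)
obs 4: x=1 → posterior Dirichlet(11/2, 16/5, 16/5, 8/5)
obs 5: x=1 → posterior Dirichlet(11/2, 21/5, 16/5, 8/5)
obs 6: x=3 → posterior Dirichlet(11/2, 21/5, 16/5, 13/5)
obs 7: x=2 → posterior Dirichlet(11/2, 21/5, 21/5, 13/5)
obs 8: x=1 → posterior Dirichlet(11/2, 26/5, 21/5, 13/5)
obs 9: x=2 → posterior Dirichlet(11/2, 26/5, 26/5, 13/5)
obs 10: x=2 → posterior Dirichlet(11/2, 26/5, 31/5, 13/5)
obs 11: x=2 → posterior Dirichlet(11/2, 26/5, 36/5, 13/5)

k = 4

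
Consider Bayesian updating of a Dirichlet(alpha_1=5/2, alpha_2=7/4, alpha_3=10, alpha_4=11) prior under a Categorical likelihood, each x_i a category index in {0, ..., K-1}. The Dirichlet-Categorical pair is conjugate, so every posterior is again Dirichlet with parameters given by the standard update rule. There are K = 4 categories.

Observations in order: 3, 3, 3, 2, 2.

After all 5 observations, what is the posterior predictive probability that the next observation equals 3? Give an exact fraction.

obs 1: x=3 → posterior Dirichlet(5/2, 7/4, 10, 12)
obs 2: x=3 → posterior Dirichlet(5/2, 7/4, 10, 13)
obs 3: x=3 → posterior Dirichlet(5/2, 7/4, 10, 14)
obs 4: x=2 → posterior Dirichlet(5/2, 7/4, 11, 14)
obs 5: x=2 → posterior Dirichlet(5/2, 7/4, 12, 14)

56/121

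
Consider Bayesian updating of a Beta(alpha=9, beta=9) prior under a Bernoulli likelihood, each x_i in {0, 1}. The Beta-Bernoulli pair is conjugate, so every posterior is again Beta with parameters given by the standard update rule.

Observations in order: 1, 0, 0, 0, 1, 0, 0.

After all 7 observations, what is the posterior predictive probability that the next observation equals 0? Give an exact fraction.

14/25

obs 1: x=1 → posterior Beta(10, 9)
obs 2: x=0 → posterior Beta(10, 10)
obs 3: x=0 → posterior Beta(10, 11)
obs 4: x=0 → posterior Beta(10, 12)
obs 5: x=1 → posterior Beta(11, 12)
obs 6: x=0 → posterior Beta(11, 13)
obs 7: x=0 → posterior Beta(11, 14)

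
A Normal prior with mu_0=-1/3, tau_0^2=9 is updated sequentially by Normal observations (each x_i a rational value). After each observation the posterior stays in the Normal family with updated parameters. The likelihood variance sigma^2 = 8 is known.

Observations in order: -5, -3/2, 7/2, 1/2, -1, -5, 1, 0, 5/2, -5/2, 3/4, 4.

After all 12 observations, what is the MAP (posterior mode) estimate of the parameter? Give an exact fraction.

obs 1: x=-5 → posterior Normal(-143/51, 72/17)
obs 2: x=-3/2 → posterior Normal(-367/156, 36/13)
obs 3: x=7/2 → posterior Normal(-89/105, 72/35)
obs 4: x=1/2 → posterior Normal(-151/264, 18/11)
obs 5: x=-1 → posterior Normal(-205/318, 72/53)
obs 6: x=-5 → posterior Normal(-475/372, 36/31)
obs 7: x=1 → posterior Normal(-421/426, 72/71)
obs 8: x=0 → posterior Normal(-421/480, 9/10)
obs 9: x=5/2 → posterior Normal(-143/267, 72/89)
obs 10: x=-5/2 → posterior Normal(-421/588, 36/49)
obs 11: x=3/4 → posterior Normal(-761/1284, 72/107)
obs 12: x=4 → posterior Normal(-329/1392, 18/29)

-329/1392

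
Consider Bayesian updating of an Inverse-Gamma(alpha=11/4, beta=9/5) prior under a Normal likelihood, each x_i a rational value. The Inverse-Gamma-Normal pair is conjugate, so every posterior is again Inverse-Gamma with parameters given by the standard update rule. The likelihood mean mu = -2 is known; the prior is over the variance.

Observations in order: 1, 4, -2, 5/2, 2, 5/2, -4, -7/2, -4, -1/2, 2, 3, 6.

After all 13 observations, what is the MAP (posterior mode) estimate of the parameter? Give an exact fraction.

obs 1: x=1 → posterior Inverse-Gamma(13/4, 63/10)
obs 2: x=4 → posterior Inverse-Gamma(15/4, 243/10)
obs 3: x=-2 → posterior Inverse-Gamma(17/4, 243/10)
obs 4: x=5/2 → posterior Inverse-Gamma(19/4, 1377/40)
obs 5: x=2 → posterior Inverse-Gamma(21/4, 1697/40)
obs 6: x=5/2 → posterior Inverse-Gamma(23/4, 1051/20)
obs 7: x=-4 → posterior Inverse-Gamma(25/4, 1091/20)
obs 8: x=-7/2 → posterior Inverse-Gamma(27/4, 2227/40)
obs 9: x=-4 → posterior Inverse-Gamma(29/4, 2307/40)
obs 10: x=-1/2 → posterior Inverse-Gamma(31/4, 294/5)
obs 11: x=2 → posterior Inverse-Gamma(33/4, 334/5)
obs 12: x=3 → posterior Inverse-Gamma(35/4, 793/10)
obs 13: x=6 → posterior Inverse-Gamma(37/4, 1113/10)

2226/205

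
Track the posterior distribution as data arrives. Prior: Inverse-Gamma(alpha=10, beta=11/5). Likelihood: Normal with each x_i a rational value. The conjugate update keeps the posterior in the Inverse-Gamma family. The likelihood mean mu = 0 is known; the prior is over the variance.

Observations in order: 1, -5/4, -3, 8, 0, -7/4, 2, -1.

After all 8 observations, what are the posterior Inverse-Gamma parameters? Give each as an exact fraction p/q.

obs 1: x=1 → posterior Inverse-Gamma(21/2, 27/10)
obs 2: x=-5/4 → posterior Inverse-Gamma(11, 557/160)
obs 3: x=-3 → posterior Inverse-Gamma(23/2, 1277/160)
obs 4: x=8 → posterior Inverse-Gamma(12, 6397/160)
obs 5: x=0 → posterior Inverse-Gamma(25/2, 6397/160)
obs 6: x=-7/4 → posterior Inverse-Gamma(13, 3321/80)
obs 7: x=2 → posterior Inverse-Gamma(27/2, 3481/80)
obs 8: x=-1 → posterior Inverse-Gamma(14, 3521/80)

alpha=14, beta=3521/80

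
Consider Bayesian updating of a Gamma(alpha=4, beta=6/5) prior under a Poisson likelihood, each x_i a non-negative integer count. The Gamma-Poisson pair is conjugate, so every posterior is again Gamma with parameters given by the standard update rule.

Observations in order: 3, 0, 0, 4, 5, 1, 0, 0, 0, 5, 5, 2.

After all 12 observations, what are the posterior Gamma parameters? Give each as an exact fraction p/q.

alpha=29, beta=66/5

obs 1: x=3 → posterior Gamma(7, 11/5)
obs 2: x=0 → posterior Gamma(7, 16/5)
obs 3: x=0 → posterior Gamma(7, 21/5)
obs 4: x=4 → posterior Gamma(11, 26/5)
obs 5: x=5 → posterior Gamma(16, 31/5)
obs 6: x=1 → posterior Gamma(17, 36/5)
obs 7: x=0 → posterior Gamma(17, 41/5)
obs 8: x=0 → posterior Gamma(17, 46/5)
obs 9: x=0 → posterior Gamma(17, 51/5)
obs 10: x=5 → posterior Gamma(22, 56/5)
obs 11: x=5 → posterior Gamma(27, 61/5)
obs 12: x=2 → posterior Gamma(29, 66/5)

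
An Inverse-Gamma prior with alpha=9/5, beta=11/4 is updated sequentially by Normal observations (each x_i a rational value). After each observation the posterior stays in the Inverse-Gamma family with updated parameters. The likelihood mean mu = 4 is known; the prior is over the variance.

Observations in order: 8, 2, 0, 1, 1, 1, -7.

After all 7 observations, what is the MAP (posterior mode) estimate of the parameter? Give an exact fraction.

1895/126

obs 1: x=8 → posterior Inverse-Gamma(23/10, 43/4)
obs 2: x=2 → posterior Inverse-Gamma(14/5, 51/4)
obs 3: x=0 → posterior Inverse-Gamma(33/10, 83/4)
obs 4: x=1 → posterior Inverse-Gamma(19/5, 101/4)
obs 5: x=1 → posterior Inverse-Gamma(43/10, 119/4)
obs 6: x=1 → posterior Inverse-Gamma(24/5, 137/4)
obs 7: x=-7 → posterior Inverse-Gamma(53/10, 379/4)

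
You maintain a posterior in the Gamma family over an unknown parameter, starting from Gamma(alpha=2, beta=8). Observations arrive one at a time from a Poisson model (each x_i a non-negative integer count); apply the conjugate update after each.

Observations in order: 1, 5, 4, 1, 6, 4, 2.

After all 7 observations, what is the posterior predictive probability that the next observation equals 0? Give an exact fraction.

252511682940423488616943359375/1267650600228229401496703205376

obs 1: x=1 → posterior Gamma(3, 9)
obs 2: x=5 → posterior Gamma(8, 10)
obs 3: x=4 → posterior Gamma(12, 11)
obs 4: x=1 → posterior Gamma(13, 12)
obs 5: x=6 → posterior Gamma(19, 13)
obs 6: x=4 → posterior Gamma(23, 14)
obs 7: x=2 → posterior Gamma(25, 15)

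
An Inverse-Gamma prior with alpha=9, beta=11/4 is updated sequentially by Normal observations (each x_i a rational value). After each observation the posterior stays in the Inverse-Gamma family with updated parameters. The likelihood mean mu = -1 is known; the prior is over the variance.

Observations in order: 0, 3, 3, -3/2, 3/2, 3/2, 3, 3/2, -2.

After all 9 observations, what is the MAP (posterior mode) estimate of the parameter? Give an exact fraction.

149/58

obs 1: x=0 → posterior Inverse-Gamma(19/2, 13/4)
obs 2: x=3 → posterior Inverse-Gamma(10, 45/4)
obs 3: x=3 → posterior Inverse-Gamma(21/2, 77/4)
obs 4: x=-3/2 → posterior Inverse-Gamma(11, 155/8)
obs 5: x=3/2 → posterior Inverse-Gamma(23/2, 45/2)
obs 6: x=3/2 → posterior Inverse-Gamma(12, 205/8)
obs 7: x=3 → posterior Inverse-Gamma(25/2, 269/8)
obs 8: x=3/2 → posterior Inverse-Gamma(13, 147/4)
obs 9: x=-2 → posterior Inverse-Gamma(27/2, 149/4)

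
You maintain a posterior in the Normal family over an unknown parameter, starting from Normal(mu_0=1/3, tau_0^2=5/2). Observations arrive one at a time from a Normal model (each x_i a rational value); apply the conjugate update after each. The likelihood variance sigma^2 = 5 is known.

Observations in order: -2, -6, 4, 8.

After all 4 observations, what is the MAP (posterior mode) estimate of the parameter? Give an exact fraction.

obs 1: x=-2 → posterior Normal(-4/9, 5/3)
obs 2: x=-6 → posterior Normal(-11/6, 5/4)
obs 3: x=4 → posterior Normal(-2/3, 1)
obs 4: x=8 → posterior Normal(7/9, 5/6)

7/9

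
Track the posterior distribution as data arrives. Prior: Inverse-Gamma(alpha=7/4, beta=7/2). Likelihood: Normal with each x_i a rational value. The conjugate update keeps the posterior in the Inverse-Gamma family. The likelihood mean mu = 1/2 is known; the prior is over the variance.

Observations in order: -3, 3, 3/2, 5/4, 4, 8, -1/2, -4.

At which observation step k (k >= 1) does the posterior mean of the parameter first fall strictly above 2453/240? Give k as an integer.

k = 6

obs 1: x=-3 → posterior Inverse-Gamma(9/4, 77/8)
obs 2: x=3 → posterior Inverse-Gamma(11/4, 51/4)
obs 3: x=3/2 → posterior Inverse-Gamma(13/4, 53/4)
obs 4: x=5/4 → posterior Inverse-Gamma(15/4, 433/32)
obs 5: x=4 → posterior Inverse-Gamma(17/4, 629/32)
obs 6: x=8 → posterior Inverse-Gamma(19/4, 1529/32)
obs 7: x=-1/2 → posterior Inverse-Gamma(21/4, 1545/32)
obs 8: x=-4 → posterior Inverse-Gamma(23/4, 1869/32)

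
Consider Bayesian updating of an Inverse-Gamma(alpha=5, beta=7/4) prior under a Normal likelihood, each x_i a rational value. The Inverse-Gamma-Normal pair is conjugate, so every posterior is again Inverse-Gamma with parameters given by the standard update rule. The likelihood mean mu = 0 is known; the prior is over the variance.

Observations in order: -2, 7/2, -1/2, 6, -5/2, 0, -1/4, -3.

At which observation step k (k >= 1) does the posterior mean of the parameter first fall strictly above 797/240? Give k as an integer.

k = 4

obs 1: x=-2 → posterior Inverse-Gamma(11/2, 15/4)
obs 2: x=7/2 → posterior Inverse-Gamma(6, 79/8)
obs 3: x=-1/2 → posterior Inverse-Gamma(13/2, 10)
obs 4: x=6 → posterior Inverse-Gamma(7, 28)
obs 5: x=-5/2 → posterior Inverse-Gamma(15/2, 249/8)
obs 6: x=0 → posterior Inverse-Gamma(8, 249/8)
obs 7: x=-1/4 → posterior Inverse-Gamma(17/2, 997/32)
obs 8: x=-3 → posterior Inverse-Gamma(9, 1141/32)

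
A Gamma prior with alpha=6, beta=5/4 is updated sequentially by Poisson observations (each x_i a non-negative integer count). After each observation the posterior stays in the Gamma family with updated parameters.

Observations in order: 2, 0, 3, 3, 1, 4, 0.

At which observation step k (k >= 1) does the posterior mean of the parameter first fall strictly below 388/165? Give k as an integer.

obs 1: x=2 → posterior Gamma(8, 9/4)
obs 2: x=0 → posterior Gamma(8, 13/4)
obs 3: x=3 → posterior Gamma(11, 17/4)
obs 4: x=3 → posterior Gamma(14, 21/4)
obs 5: x=1 → posterior Gamma(15, 25/4)
obs 6: x=4 → posterior Gamma(19, 29/4)
obs 7: x=0 → posterior Gamma(19, 33/4)

k = 7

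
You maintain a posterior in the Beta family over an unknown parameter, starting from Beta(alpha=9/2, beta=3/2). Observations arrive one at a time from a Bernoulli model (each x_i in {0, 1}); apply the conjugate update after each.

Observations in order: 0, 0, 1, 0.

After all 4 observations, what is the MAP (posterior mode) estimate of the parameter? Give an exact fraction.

obs 1: x=0 → posterior Beta(9/2, 5/2)
obs 2: x=0 → posterior Beta(9/2, 7/2)
obs 3: x=1 → posterior Beta(11/2, 7/2)
obs 4: x=0 → posterior Beta(11/2, 9/2)

9/16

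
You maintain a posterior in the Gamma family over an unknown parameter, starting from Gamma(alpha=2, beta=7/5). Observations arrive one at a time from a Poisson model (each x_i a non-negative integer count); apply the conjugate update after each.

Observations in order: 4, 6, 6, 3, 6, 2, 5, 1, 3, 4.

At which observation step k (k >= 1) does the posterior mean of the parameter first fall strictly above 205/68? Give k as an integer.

k = 2

obs 1: x=4 → posterior Gamma(6, 12/5)
obs 2: x=6 → posterior Gamma(12, 17/5)
obs 3: x=6 → posterior Gamma(18, 22/5)
obs 4: x=3 → posterior Gamma(21, 27/5)
obs 5: x=6 → posterior Gamma(27, 32/5)
obs 6: x=2 → posterior Gamma(29, 37/5)
obs 7: x=5 → posterior Gamma(34, 42/5)
obs 8: x=1 → posterior Gamma(35, 47/5)
obs 9: x=3 → posterior Gamma(38, 52/5)
obs 10: x=4 → posterior Gamma(42, 57/5)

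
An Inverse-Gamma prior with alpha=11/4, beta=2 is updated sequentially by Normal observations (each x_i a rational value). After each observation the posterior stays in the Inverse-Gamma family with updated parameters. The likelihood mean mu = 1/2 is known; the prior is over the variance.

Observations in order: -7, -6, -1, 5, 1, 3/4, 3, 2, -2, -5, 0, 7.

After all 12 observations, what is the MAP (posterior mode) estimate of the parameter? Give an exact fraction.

obs 1: x=-7 → posterior Inverse-Gamma(13/4, 241/8)
obs 2: x=-6 → posterior Inverse-Gamma(15/4, 205/4)
obs 3: x=-1 → posterior Inverse-Gamma(17/4, 419/8)
obs 4: x=5 → posterior Inverse-Gamma(19/4, 125/2)
obs 5: x=1 → posterior Inverse-Gamma(21/4, 501/8)
obs 6: x=3/4 → posterior Inverse-Gamma(23/4, 2005/32)
obs 7: x=3 → posterior Inverse-Gamma(25/4, 2105/32)
obs 8: x=2 → posterior Inverse-Gamma(27/4, 2141/32)
obs 9: x=-2 → posterior Inverse-Gamma(29/4, 2241/32)
obs 10: x=-5 → posterior Inverse-Gamma(31/4, 2725/32)
obs 11: x=0 → posterior Inverse-Gamma(33/4, 2729/32)
obs 12: x=7 → posterior Inverse-Gamma(35/4, 3405/32)

1135/104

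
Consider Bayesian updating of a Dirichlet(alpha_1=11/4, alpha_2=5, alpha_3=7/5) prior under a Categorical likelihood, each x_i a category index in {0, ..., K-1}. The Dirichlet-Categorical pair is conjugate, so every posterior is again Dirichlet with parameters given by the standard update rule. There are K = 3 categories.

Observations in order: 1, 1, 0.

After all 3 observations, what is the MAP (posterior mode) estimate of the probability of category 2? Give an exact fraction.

8/183

obs 1: x=1 → posterior Dirichlet(11/4, 6, 7/5)
obs 2: x=1 → posterior Dirichlet(11/4, 7, 7/5)
obs 3: x=0 → posterior Dirichlet(15/4, 7, 7/5)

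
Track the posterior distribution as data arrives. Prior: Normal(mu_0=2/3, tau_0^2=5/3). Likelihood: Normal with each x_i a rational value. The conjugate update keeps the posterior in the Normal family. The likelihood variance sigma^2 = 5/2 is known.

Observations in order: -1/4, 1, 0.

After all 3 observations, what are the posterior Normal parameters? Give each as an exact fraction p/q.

mu_0=7/18, tau_0^2=5/9

obs 1: x=-1/4 → posterior Normal(3/10, 1)
obs 2: x=1 → posterior Normal(1/2, 5/7)
obs 3: x=0 → posterior Normal(7/18, 5/9)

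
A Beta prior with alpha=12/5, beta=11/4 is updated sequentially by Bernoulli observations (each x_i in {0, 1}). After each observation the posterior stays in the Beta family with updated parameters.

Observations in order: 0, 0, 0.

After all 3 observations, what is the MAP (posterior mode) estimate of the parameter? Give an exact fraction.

obs 1: x=0 → posterior Beta(12/5, 15/4)
obs 2: x=0 → posterior Beta(12/5, 19/4)
obs 3: x=0 → posterior Beta(12/5, 23/4)

28/123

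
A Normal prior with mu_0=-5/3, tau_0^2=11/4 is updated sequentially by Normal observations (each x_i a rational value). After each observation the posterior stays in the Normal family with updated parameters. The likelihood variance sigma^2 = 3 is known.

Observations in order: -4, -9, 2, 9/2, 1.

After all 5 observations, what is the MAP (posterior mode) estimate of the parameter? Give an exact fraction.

obs 1: x=-4 → posterior Normal(-64/23, 33/23)
obs 2: x=-9 → posterior Normal(-163/34, 33/34)
obs 3: x=2 → posterior Normal(-47/15, 11/15)
obs 4: x=9/2 → posterior Normal(-183/112, 33/56)
obs 5: x=1 → posterior Normal(-161/134, 33/67)

-161/134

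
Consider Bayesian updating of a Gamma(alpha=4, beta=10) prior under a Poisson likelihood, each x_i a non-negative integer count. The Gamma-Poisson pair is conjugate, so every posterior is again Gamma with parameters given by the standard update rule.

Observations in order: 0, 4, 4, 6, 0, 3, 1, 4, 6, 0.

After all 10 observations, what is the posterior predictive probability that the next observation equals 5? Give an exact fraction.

obs 1: x=0 → posterior Gamma(4, 11)
obs 2: x=4 → posterior Gamma(8, 12)
obs 3: x=4 → posterior Gamma(12, 13)
obs 4: x=6 → posterior Gamma(18, 14)
obs 5: x=0 → posterior Gamma(18, 15)
obs 6: x=3 → posterior Gamma(21, 16)
obs 7: x=1 → posterior Gamma(22, 17)
obs 8: x=4 → posterior Gamma(26, 18)
obs 9: x=6 → posterior Gamma(32, 19)
obs 10: x=0 → posterior Gamma(32, 20)

2570108429926400000000000000000000000000000000/132670191405035893140686295200278687069648190907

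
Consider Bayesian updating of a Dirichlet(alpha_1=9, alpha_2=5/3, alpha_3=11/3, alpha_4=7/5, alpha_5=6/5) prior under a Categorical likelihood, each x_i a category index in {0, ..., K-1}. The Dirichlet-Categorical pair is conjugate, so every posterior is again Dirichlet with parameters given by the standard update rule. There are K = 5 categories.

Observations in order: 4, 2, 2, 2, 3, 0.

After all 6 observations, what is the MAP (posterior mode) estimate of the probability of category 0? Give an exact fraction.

obs 1: x=4 → posterior Dirichlet(9, 5/3, 11/3, 7/5, 11/5)
obs 2: x=2 → posterior Dirichlet(9, 5/3, 14/3, 7/5, 11/5)
obs 3: x=2 → posterior Dirichlet(9, 5/3, 17/3, 7/5, 11/5)
obs 4: x=2 → posterior Dirichlet(9, 5/3, 20/3, 7/5, 11/5)
obs 5: x=3 → posterior Dirichlet(9, 5/3, 20/3, 12/5, 11/5)
obs 6: x=0 → posterior Dirichlet(10, 5/3, 20/3, 12/5, 11/5)

135/269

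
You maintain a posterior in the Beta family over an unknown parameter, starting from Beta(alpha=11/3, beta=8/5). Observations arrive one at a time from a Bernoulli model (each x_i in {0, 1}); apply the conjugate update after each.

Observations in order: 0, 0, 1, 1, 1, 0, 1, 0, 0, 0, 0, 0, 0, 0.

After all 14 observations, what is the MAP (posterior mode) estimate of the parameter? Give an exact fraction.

100/259

obs 1: x=0 → posterior Beta(11/3, 13/5)
obs 2: x=0 → posterior Beta(11/3, 18/5)
obs 3: x=1 → posterior Beta(14/3, 18/5)
obs 4: x=1 → posterior Beta(17/3, 18/5)
obs 5: x=1 → posterior Beta(20/3, 18/5)
obs 6: x=0 → posterior Beta(20/3, 23/5)
obs 7: x=1 → posterior Beta(23/3, 23/5)
obs 8: x=0 → posterior Beta(23/3, 28/5)
obs 9: x=0 → posterior Beta(23/3, 33/5)
obs 10: x=0 → posterior Beta(23/3, 38/5)
obs 11: x=0 → posterior Beta(23/3, 43/5)
obs 12: x=0 → posterior Beta(23/3, 48/5)
obs 13: x=0 → posterior Beta(23/3, 53/5)
obs 14: x=0 → posterior Beta(23/3, 58/5)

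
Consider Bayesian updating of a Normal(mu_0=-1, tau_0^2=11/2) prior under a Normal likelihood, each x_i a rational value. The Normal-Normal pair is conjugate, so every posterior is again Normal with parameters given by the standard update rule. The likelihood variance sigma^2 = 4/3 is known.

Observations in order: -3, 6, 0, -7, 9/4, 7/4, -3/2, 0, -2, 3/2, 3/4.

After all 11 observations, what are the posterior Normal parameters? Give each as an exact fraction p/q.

mu_0=-197/1484, tau_0^2=44/371

obs 1: x=-3 → posterior Normal(-107/41, 44/41)
obs 2: x=6 → posterior Normal(91/74, 22/37)
obs 3: x=0 → posterior Normal(91/107, 44/107)
obs 4: x=-7 → posterior Normal(-1, 11/35)
obs 5: x=9/4 → posterior Normal(-263/692, 44/173)
obs 6: x=7/4 → posterior Normal(-4/103, 22/103)
obs 7: x=-3/2 → posterior Normal(-115/478, 44/239)
obs 8: x=0 → posterior Normal(-115/544, 11/68)
obs 9: x=-2 → posterior Normal(-247/610, 44/305)
obs 10: x=3/2 → posterior Normal(-37/169, 22/169)
obs 11: x=3/4 → posterior Normal(-197/1484, 44/371)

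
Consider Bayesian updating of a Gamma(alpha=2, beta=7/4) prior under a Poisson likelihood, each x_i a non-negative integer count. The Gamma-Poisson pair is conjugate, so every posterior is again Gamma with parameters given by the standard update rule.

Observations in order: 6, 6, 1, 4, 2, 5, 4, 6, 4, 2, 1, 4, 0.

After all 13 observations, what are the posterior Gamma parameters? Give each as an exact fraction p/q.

obs 1: x=6 → posterior Gamma(8, 11/4)
obs 2: x=6 → posterior Gamma(14, 15/4)
obs 3: x=1 → posterior Gamma(15, 19/4)
obs 4: x=4 → posterior Gamma(19, 23/4)
obs 5: x=2 → posterior Gamma(21, 27/4)
obs 6: x=5 → posterior Gamma(26, 31/4)
obs 7: x=4 → posterior Gamma(30, 35/4)
obs 8: x=6 → posterior Gamma(36, 39/4)
obs 9: x=4 → posterior Gamma(40, 43/4)
obs 10: x=2 → posterior Gamma(42, 47/4)
obs 11: x=1 → posterior Gamma(43, 51/4)
obs 12: x=4 → posterior Gamma(47, 55/4)
obs 13: x=0 → posterior Gamma(47, 59/4)

alpha=47, beta=59/4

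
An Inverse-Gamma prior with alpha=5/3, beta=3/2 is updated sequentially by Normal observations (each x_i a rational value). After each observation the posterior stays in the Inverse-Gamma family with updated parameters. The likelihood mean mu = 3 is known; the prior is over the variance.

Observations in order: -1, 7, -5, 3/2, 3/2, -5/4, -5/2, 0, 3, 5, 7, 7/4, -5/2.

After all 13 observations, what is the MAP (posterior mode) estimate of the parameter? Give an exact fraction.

5103/440

obs 1: x=-1 → posterior Inverse-Gamma(13/6, 19/2)
obs 2: x=7 → posterior Inverse-Gamma(8/3, 35/2)
obs 3: x=-5 → posterior Inverse-Gamma(19/6, 99/2)
obs 4: x=3/2 → posterior Inverse-Gamma(11/3, 405/8)
obs 5: x=3/2 → posterior Inverse-Gamma(25/6, 207/4)
obs 6: x=-5/4 → posterior Inverse-Gamma(14/3, 1945/32)
obs 7: x=-5/2 → posterior Inverse-Gamma(31/6, 2429/32)
obs 8: x=0 → posterior Inverse-Gamma(17/3, 2573/32)
obs 9: x=3 → posterior Inverse-Gamma(37/6, 2573/32)
obs 10: x=5 → posterior Inverse-Gamma(20/3, 2637/32)
obs 11: x=7 → posterior Inverse-Gamma(43/6, 2893/32)
obs 12: x=7/4 → posterior Inverse-Gamma(23/3, 1459/16)
obs 13: x=-5/2 → posterior Inverse-Gamma(49/6, 1701/16)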